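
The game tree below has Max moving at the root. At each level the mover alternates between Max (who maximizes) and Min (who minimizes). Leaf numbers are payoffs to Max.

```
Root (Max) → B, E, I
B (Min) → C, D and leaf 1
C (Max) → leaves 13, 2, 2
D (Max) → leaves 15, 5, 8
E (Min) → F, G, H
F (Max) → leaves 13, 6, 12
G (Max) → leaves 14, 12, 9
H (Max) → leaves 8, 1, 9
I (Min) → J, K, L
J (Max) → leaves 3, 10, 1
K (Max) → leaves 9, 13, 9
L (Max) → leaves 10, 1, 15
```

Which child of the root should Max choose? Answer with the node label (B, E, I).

C (Max): max(13, 2, 2) = 13
D (Max): max(15, 5, 8) = 15
B (Min): min(13, 15, 1) = 1
F (Max): max(13, 6, 12) = 13
G (Max): max(14, 12, 9) = 14
H (Max): max(8, 1, 9) = 9
E (Min): min(13, 14, 9) = 9
J (Max): max(3, 10, 1) = 10
K (Max): max(9, 13, 9) = 13
L (Max): max(10, 1, 15) = 15
I (Min): min(10, 13, 15) = 10
Root (Max): max(1, 9, 10) = 10
Max picks the child with the highest value: I (value 10).

I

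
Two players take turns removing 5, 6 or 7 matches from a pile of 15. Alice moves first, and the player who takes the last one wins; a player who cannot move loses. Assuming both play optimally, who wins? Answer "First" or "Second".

Mark each pile size as W (mover wins) or L (mover loses):
i:   0  1  2  3  4  5  6  7  8  9 10 11 12 13 14 15
     L  L  L  L  L  W  W  W  W  W  W  W  L  L  L  L
Position 15 is L, so the second player wins.

Second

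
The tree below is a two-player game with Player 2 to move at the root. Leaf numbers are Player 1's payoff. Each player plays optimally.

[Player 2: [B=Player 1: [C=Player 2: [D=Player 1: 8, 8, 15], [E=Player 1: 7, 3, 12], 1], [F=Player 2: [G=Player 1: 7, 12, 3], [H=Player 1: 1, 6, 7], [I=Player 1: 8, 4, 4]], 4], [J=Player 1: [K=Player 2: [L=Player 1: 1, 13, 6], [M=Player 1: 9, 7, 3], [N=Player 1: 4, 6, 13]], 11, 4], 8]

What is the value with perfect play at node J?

11

L: max(1, 13, 6) = 13
M: max(9, 7, 3) = 9
N: max(4, 6, 13) = 13
K: min(13, 9, 13) = 9
J: max(9, 11, 4) = 11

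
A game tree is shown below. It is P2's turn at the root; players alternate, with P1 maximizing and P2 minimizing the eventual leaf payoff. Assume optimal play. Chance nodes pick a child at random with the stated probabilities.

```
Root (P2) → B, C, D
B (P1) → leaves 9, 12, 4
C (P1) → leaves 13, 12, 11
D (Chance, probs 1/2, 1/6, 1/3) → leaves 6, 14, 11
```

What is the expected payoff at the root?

9

B (P1): max(9, 12, 4) = 12
C (P1): max(13, 12, 11) = 13
D (Chance): 1/2·6 + 1/6·14 + 1/3·11 = 9
Root (P2): min(12, 13, 9) = 9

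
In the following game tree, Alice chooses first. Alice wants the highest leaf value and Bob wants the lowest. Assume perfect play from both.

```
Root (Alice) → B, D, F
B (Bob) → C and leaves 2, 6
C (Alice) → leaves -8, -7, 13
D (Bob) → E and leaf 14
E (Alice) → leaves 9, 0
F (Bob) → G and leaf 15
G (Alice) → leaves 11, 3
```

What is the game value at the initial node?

11

C (Alice): max(-8, -7, 13) = 13
B (Bob): min(13, 2, 6) = 2
E (Alice): max(9, 0) = 9
D (Bob): min(9, 14) = 9
G (Alice): max(11, 3) = 11
F (Bob): min(11, 15) = 11
Root (Alice): max(2, 9, 11) = 11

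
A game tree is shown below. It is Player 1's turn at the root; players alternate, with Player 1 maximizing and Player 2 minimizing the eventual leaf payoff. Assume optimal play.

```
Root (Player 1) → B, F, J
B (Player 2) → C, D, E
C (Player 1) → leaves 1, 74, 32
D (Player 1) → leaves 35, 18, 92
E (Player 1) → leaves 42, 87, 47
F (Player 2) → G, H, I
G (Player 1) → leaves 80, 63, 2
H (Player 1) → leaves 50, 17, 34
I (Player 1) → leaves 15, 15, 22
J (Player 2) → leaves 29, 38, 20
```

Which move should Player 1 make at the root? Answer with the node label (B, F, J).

B

C (Player 1): max(1, 74, 32) = 74
D (Player 1): max(35, 18, 92) = 92
E (Player 1): max(42, 87, 47) = 87
B (Player 2): min(74, 92, 87) = 74
G (Player 1): max(80, 63, 2) = 80
H (Player 1): max(50, 17, 34) = 50
I (Player 1): max(15, 15, 22) = 22
F (Player 2): min(80, 50, 22) = 22
J (Player 2): min(29, 38, 20) = 20
Root (Player 1): max(74, 22, 20) = 74
Player 1 picks the child with the highest value: B (value 74).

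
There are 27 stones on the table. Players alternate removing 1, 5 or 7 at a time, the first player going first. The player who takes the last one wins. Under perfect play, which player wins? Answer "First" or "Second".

Mark each pile size as W (mover wins) or L (mover loses):
i:   0  1  2  3  4  5  6  7  8  9 10 11 12 13 14 15 16 17 18 19 20 21 22 23 24 25 26 27
     L  W  L  W  L  W  L  W  L  W  L  W  L  W  L  W  L  W  L  W  L  W  L  W  L  W  L  W
Position 27 is W, so the first player wins.

First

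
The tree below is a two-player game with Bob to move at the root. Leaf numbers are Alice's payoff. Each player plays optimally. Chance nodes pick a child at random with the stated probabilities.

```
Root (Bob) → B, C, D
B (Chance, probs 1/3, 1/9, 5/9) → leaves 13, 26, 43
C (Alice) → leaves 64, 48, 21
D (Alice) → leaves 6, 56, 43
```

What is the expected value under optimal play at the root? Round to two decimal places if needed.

31.11

B (Chance): 1/3·13 + 1/9·26 + 5/9·43 = 31.11
C (Alice): max(64, 48, 21) = 64
D (Alice): max(6, 56, 43) = 56
Root (Bob): min(31.11, 64, 56) = 31.11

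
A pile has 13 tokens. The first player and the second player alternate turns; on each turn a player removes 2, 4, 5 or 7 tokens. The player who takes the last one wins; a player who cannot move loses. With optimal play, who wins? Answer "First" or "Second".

First

i:   0  1  2  3  4  5  6  7  8  9 10 11 12 13
     L  L  W  W  W  W  W  W  W  L  L  W  W  W
Position 13 is W, so the first player wins.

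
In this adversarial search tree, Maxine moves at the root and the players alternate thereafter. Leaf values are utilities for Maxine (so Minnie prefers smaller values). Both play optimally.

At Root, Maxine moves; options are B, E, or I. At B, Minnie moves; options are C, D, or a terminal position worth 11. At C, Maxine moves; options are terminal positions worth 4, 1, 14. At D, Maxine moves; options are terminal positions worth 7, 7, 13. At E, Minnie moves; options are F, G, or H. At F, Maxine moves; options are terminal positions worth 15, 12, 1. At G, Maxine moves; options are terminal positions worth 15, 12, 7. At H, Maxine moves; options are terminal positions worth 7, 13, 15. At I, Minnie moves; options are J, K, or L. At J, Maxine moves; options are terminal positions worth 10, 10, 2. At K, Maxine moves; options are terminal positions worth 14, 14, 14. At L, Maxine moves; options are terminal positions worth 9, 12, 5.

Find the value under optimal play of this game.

C (Maxine): max(4, 1, 14) = 14
D (Maxine): max(7, 7, 13) = 13
B (Minnie): min(14, 13, 11) = 11
F (Maxine): max(15, 12, 1) = 15
G (Maxine): max(15, 12, 7) = 15
H (Maxine): max(7, 13, 15) = 15
E (Minnie): min(15, 15, 15) = 15
J (Maxine): max(10, 10, 2) = 10
K (Maxine): max(14, 14, 14) = 14
L (Maxine): max(9, 12, 5) = 12
I (Minnie): min(10, 14, 12) = 10
Root (Maxine): max(11, 15, 10) = 15

15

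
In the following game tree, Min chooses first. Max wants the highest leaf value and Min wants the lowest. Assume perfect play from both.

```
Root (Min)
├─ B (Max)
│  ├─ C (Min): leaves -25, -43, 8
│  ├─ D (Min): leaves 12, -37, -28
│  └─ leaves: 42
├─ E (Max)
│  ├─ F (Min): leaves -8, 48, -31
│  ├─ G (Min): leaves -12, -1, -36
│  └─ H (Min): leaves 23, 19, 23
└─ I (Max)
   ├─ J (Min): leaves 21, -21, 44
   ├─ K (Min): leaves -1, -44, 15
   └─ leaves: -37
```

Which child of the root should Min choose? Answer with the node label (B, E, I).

C (Min): min(-25, -43, 8) = -43
D (Min): min(12, -37, -28) = -37
B (Max): max(-43, -37, 42) = 42
F (Min): min(-8, 48, -31) = -31
G (Min): min(-12, -1, -36) = -36
H (Min): min(23, 19, 23) = 19
E (Max): max(-31, -36, 19) = 19
J (Min): min(21, -21, 44) = -21
K (Min): min(-1, -44, 15) = -44
I (Max): max(-21, -44, -37) = -21
Root (Min): min(42, 19, -21) = -21
Min picks the child with the lowest value: I (value -21).

I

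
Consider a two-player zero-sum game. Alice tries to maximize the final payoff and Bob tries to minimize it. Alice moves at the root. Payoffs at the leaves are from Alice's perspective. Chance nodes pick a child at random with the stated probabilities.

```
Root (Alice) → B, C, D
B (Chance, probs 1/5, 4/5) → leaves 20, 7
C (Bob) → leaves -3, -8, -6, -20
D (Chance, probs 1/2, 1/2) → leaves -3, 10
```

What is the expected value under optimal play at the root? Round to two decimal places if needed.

B (Chance): 1/5·20 + 4/5·7 = 9.6
C (Bob): min(-3, -8, -6, -20) = -20
D (Chance): 1/2·-3 + 1/2·10 = 3.5
Root (Alice): max(9.6, -20, 3.5) = 9.6

9.6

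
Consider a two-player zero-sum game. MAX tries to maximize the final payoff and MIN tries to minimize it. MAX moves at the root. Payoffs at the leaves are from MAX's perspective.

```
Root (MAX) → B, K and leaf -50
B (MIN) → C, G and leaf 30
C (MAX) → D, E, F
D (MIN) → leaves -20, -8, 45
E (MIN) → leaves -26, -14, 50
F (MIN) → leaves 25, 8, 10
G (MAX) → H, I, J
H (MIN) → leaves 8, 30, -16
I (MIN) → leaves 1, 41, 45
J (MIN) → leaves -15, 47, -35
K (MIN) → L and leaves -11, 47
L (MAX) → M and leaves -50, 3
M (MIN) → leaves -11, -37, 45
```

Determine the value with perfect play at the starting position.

1

D (MIN): min(-20, -8, 45) = -20
E (MIN): min(-26, -14, 50) = -26
F (MIN): min(25, 8, 10) = 8
C (MAX): max(-20, -26, 8) = 8
H (MIN): min(8, 30, -16) = -16
I (MIN): min(1, 41, 45) = 1
J (MIN): min(-15, 47, -35) = -35
G (MAX): max(-16, 1, -35) = 1
B (MIN): min(8, 1, 30) = 1
M (MIN): min(-11, -37, 45) = -37
L (MAX): max(-37, -50, 3) = 3
K (MIN): min(3, -11, 47) = -11
Root (MAX): max(1, -11, -50) = 1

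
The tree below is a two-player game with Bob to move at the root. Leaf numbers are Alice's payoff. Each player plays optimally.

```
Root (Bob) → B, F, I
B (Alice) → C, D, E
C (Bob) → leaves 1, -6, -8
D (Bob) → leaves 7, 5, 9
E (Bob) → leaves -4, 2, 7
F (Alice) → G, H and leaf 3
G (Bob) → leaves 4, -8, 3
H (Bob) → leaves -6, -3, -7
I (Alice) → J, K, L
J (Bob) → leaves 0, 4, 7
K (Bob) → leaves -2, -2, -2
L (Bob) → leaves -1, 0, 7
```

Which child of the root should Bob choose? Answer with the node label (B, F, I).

C (Bob): min(1, -6, -8) = -8
D (Bob): min(7, 5, 9) = 5
E (Bob): min(-4, 2, 7) = -4
B (Alice): max(-8, 5, -4) = 5
G (Bob): min(4, -8, 3) = -8
H (Bob): min(-6, -3, -7) = -7
F (Alice): max(-8, -7, 3) = 3
J (Bob): min(0, 4, 7) = 0
K (Bob): min(-2, -2, -2) = -2
L (Bob): min(-1, 0, 7) = -1
I (Alice): max(0, -2, -1) = 0
Root (Bob): min(5, 3, 0) = 0
Bob picks the child with the lowest value: I (value 0).

I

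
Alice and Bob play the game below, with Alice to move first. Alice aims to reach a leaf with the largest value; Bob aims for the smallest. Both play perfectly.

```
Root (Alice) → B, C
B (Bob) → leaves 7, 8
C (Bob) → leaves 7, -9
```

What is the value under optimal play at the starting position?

7

B (Bob): min(7, 8) = 7
C (Bob): min(7, -9) = -9
Root (Alice): max(7, -9) = 7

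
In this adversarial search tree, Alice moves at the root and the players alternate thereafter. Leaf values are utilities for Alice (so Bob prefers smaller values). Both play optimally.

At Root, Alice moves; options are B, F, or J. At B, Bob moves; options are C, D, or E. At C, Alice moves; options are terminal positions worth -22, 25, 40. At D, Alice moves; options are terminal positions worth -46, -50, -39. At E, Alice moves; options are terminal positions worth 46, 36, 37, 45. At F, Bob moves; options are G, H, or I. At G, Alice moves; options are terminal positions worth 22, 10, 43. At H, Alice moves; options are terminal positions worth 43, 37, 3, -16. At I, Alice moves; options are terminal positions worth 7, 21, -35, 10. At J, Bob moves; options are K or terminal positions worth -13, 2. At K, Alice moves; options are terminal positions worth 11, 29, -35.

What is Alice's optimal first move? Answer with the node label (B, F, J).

C (Alice): max(-22, 25, 40) = 40
D (Alice): max(-46, -50, -39) = -39
E (Alice): max(46, 36, 37, 45) = 46
B (Bob): min(40, -39, 46) = -39
G (Alice): max(22, 10, 43) = 43
H (Alice): max(43, 37, 3, -16) = 43
I (Alice): max(7, 21, -35, 10) = 21
F (Bob): min(43, 43, 21) = 21
K (Alice): max(11, 29, -35) = 29
J (Bob): min(29, -13, 2) = -13
Root (Alice): max(-39, 21, -13) = 21
Alice picks the child with the highest value: F (value 21).

F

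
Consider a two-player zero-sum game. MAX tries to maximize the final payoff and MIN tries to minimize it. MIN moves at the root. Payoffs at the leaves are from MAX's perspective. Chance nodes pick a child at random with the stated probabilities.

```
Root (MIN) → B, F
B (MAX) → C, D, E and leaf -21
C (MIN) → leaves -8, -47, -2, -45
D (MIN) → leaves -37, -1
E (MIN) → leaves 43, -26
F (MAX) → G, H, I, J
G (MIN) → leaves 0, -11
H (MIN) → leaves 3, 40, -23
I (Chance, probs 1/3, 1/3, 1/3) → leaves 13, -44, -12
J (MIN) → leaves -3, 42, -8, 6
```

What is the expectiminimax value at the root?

C (MIN): min(-8, -47, -2, -45) = -47
D (MIN): min(-37, -1) = -37
E (MIN): min(43, -26) = -26
B (MAX): max(-47, -37, -26, -21) = -21
G (MIN): min(0, -11) = -11
H (MIN): min(3, 40, -23) = -23
I (Chance): 1/3·13 + 1/3·-44 + 1/3·-12 = -14.33
J (MIN): min(-3, 42, -8, 6) = -8
F (MAX): max(-11, -23, -14.33, -8) = -8
Root (MIN): min(-21, -8) = -21

-21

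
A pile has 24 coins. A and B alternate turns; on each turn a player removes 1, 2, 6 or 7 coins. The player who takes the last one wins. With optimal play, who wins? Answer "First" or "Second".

Second

Positions where the player to move wins (W) vs loses (L):
i:   0  1  2  3  4  5  6  7  8  9 10 11 12 13 14 15 16 17 18 19 20 21 22 23 24
     L  W  W  L  W  W  W  W  L  W  W  L  W  W  W  W  L  W  W  L  W  W  W  W  L
Position 24 is L, so the second player wins.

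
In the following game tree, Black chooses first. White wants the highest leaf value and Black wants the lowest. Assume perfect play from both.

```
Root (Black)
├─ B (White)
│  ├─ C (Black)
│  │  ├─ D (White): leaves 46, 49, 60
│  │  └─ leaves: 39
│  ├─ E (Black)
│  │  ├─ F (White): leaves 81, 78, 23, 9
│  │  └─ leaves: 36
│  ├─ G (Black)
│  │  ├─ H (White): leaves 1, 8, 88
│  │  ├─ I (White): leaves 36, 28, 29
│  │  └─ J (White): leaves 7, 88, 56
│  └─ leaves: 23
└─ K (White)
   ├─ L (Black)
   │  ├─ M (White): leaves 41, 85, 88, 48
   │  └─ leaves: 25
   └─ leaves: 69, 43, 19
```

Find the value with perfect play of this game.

D (White): max(46, 49, 60) = 60
C (Black): min(60, 39) = 39
F (White): max(81, 78, 23, 9) = 81
E (Black): min(81, 36) = 36
H (White): max(1, 8, 88) = 88
I (White): max(36, 28, 29) = 36
J (White): max(7, 88, 56) = 88
G (Black): min(88, 36, 88) = 36
B (White): max(39, 36, 36, 23) = 39
M (White): max(41, 85, 88, 48) = 88
L (Black): min(88, 25) = 25
K (White): max(25, 69, 43, 19) = 69
Root (Black): min(39, 69) = 39

39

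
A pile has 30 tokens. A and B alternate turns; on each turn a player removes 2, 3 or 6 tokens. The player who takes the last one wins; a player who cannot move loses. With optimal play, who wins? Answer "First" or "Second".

First

W/L table (W = player to move can force a win):
i:   0  1  2  3  4  5  6  7  8  9 10 11 12 13 14 15 16 17 18 19 20 21 22 23 24 25 26 27 28 29 30
     L  L  W  W  W  L  W  W  W  L  L  W  W  W  L  W  W  W  L  L  W  W  W  L  W  W  W  L  L  W  W
Position 30 is W, so the first player wins.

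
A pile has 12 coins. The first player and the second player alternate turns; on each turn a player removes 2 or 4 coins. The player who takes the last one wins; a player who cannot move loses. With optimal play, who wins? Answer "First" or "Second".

Second

Mark each pile size as W (mover wins) or L (mover loses):
i:   0  1  2  3  4  5  6  7  8  9 10 11 12
     L  L  W  W  W  W  L  L  W  W  W  W  L
Position 12 is L, so the second player wins.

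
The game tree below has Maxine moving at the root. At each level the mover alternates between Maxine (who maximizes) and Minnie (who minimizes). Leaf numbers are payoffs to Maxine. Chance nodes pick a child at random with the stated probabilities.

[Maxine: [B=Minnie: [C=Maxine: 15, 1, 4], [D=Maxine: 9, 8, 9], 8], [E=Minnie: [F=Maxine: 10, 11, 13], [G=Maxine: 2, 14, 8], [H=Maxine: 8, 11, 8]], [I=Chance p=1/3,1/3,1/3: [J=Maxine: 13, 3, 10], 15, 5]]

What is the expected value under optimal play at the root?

C (Maxine): max(15, 1, 4) = 15
D (Maxine): max(9, 8, 9) = 9
B (Minnie): min(15, 9, 8) = 8
F (Maxine): max(10, 11, 13) = 13
G (Maxine): max(2, 14, 8) = 14
H (Maxine): max(8, 11, 8) = 11
E (Minnie): min(13, 14, 11) = 11
J (Maxine): max(13, 3, 10) = 13
I (Chance): 1/3·13 + 1/3·15 + 1/3·5 = 11
Root (Maxine): max(8, 11, 11) = 11

11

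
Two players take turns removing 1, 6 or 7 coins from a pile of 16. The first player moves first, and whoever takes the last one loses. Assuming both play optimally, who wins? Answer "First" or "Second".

i:   0  1  2  3  4  5  6  7  8  9 10 11 12 13 14 15 16
     W  L  W  L  W  L  W  W  W  W  W  W  W  L  W  L  W
Position 16 is W, so the first player wins.

First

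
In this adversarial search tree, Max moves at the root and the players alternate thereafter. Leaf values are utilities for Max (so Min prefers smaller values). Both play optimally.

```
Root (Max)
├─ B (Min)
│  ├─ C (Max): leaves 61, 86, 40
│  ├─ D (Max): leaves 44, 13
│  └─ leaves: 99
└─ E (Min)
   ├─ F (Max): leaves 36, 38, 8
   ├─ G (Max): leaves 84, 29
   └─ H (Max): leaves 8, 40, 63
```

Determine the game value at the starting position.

44

C (Max): max(61, 86, 40) = 86
D (Max): max(44, 13) = 44
B (Min): min(86, 44, 99) = 44
F (Max): max(36, 38, 8) = 38
G (Max): max(84, 29) = 84
H (Max): max(8, 40, 63) = 63
E (Min): min(38, 84, 63) = 38
Root (Max): max(44, 38) = 44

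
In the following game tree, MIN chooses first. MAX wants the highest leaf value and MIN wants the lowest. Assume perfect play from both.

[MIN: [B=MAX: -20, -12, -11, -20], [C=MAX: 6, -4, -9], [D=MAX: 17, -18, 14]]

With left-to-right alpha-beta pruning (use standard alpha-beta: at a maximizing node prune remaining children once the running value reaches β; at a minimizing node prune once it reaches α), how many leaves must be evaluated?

B [α=-∞,β=+∞]: v=-11
C [α=-∞,β=-11]: v=6 after child 1 ≥ β → β-cutoff, skip 2
D [α=-∞,β=-11]: v=17 after child 1 ≥ β → β-cutoff, skip 2
Root [α=-∞,β=+∞]: v=-11
Leaves evaluated: 6 of 10.

6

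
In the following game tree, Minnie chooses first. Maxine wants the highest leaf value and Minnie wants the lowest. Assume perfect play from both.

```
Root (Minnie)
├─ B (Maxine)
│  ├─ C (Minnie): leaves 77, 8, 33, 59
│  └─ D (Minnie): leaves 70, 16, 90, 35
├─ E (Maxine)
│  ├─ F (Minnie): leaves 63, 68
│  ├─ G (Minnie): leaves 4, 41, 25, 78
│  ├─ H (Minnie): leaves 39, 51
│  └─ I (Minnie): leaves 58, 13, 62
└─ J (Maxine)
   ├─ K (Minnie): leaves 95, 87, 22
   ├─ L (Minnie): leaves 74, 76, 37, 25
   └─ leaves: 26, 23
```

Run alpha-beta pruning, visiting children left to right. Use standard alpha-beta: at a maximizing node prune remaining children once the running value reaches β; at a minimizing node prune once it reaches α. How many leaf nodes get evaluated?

C [α=-∞,β=+∞]: v=8
D [α=8,β=+∞]: v=16
B [α=-∞,β=+∞]: v=16
F [α=-∞,β=16]: v=63
E [α=-∞,β=16]: v=63 after child 1 ≥ β → β-cutoff, skip 3
K [α=-∞,β=16]: v=22
J [α=-∞,β=16]: v=22 after child 1 ≥ β → β-cutoff, skip 3
Root [α=-∞,β=+∞]: v=16
Leaves evaluated: 13 of 28.

13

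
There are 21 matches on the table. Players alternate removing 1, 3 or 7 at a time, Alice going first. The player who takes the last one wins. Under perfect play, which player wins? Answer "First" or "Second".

Positions where the player to move wins (W) vs loses (L):
i:   0  1  2  3  4  5  6  7  8  9 10 11 12 13 14 15 16 17 18 19 20 21
     L  W  L  W  L  W  L  W  L  W  L  W  L  W  L  W  L  W  L  W  L  W
Position 21 is W, so the first player wins.

First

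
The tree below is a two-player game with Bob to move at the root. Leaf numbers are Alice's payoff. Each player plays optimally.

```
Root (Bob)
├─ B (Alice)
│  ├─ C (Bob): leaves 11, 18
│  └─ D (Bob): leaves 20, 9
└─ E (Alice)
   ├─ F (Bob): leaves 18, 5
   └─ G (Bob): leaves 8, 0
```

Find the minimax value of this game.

C (Bob): min(11, 18) = 11
D (Bob): min(20, 9) = 9
B (Alice): max(11, 9) = 11
F (Bob): min(18, 5) = 5
G (Bob): min(8, 0) = 0
E (Alice): max(5, 0) = 5
Root (Bob): min(11, 5) = 5

5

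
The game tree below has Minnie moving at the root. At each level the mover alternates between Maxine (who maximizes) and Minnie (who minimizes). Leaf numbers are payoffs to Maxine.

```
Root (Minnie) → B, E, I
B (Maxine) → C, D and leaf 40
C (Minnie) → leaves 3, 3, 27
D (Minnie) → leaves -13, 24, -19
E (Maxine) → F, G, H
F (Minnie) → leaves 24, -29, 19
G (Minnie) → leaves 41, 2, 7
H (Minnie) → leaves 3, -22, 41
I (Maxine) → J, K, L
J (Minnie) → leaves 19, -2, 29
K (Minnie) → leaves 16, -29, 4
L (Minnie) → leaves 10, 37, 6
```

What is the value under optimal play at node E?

2

F: min(24, -29, 19) = -29
G: min(41, 2, 7) = 2
H: min(3, -22, 41) = -22
E: max(-29, 2, -22) = 2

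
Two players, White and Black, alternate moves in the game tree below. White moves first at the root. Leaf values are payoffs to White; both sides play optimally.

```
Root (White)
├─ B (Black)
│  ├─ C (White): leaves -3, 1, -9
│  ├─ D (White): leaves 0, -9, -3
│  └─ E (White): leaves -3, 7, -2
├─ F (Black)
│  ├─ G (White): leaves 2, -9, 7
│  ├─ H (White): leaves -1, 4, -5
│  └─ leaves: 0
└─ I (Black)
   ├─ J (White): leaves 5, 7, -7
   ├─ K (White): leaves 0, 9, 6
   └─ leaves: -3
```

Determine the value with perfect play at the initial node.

0

C (White): max(-3, 1, -9) = 1
D (White): max(0, -9, -3) = 0
E (White): max(-3, 7, -2) = 7
B (Black): min(1, 0, 7) = 0
G (White): max(2, -9, 7) = 7
H (White): max(-1, 4, -5) = 4
F (Black): min(7, 4, 0) = 0
J (White): max(5, 7, -7) = 7
K (White): max(0, 9, 6) = 9
I (Black): min(7, 9, -3) = -3
Root (White): max(0, 0, -3) = 0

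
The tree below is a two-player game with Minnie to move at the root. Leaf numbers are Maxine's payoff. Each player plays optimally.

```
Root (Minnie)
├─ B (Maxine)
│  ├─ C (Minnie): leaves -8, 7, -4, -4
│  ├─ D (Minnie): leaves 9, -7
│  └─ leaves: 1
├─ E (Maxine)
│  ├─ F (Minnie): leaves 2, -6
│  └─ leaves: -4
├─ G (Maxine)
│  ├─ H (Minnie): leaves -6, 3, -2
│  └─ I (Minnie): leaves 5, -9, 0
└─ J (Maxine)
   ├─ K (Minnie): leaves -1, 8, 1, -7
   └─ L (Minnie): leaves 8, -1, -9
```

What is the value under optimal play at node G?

-6

H: min(-6, 3, -2) = -6
I: min(5, -9, 0) = -9
G: max(-6, -9) = -6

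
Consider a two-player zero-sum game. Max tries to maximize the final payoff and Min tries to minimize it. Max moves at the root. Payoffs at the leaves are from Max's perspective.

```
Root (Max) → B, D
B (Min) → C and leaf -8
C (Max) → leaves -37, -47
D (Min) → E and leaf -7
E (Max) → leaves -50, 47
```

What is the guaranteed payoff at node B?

-37

C: max(-37, -47) = -37
B: min(-37, -8) = -37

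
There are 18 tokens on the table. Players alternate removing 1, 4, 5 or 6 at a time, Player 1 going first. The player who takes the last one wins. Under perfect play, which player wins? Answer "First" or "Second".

Second

Mark each pile size as W (mover wins) or L (mover loses):
i:   0  1  2  3  4  5  6  7  8  9 10 11 12 13 14 15 16 17 18
     L  W  L  W  W  W  W  W  W  L  W  L  W  W  W  W  W  W  L
Position 18 is L, so the second player wins.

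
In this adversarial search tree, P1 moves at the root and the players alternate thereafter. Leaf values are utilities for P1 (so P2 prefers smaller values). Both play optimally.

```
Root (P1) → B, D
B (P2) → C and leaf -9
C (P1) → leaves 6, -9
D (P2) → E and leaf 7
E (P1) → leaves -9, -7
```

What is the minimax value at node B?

C: max(6, -9) = 6
B: min(6, -9) = -9

-9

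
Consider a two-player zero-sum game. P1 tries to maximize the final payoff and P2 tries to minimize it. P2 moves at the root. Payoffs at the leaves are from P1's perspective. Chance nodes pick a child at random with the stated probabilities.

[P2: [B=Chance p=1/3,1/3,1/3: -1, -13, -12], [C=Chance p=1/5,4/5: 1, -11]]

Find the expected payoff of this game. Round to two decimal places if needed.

-8.67

B (Chance): 1/3·-1 + 1/3·-13 + 1/3·-12 = -8.67
C (Chance): 1/5·1 + 4/5·-11 = -8.6
Root (P2): min(-8.67, -8.6) = -8.67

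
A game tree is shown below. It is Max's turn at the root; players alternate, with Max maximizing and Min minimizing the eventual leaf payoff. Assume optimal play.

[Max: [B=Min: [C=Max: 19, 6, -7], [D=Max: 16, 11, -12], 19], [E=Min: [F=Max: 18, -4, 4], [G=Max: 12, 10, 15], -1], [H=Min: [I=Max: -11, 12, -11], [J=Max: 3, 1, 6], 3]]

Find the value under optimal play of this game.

C (Max): max(19, 6, -7) = 19
D (Max): max(16, 11, -12) = 16
B (Min): min(19, 16, 19) = 16
F (Max): max(18, -4, 4) = 18
G (Max): max(12, 10, 15) = 15
E (Min): min(18, 15, -1) = -1
I (Max): max(-11, 12, -11) = 12
J (Max): max(3, 1, 6) = 6
H (Min): min(12, 6, 3) = 3
Root (Max): max(16, -1, 3) = 16

16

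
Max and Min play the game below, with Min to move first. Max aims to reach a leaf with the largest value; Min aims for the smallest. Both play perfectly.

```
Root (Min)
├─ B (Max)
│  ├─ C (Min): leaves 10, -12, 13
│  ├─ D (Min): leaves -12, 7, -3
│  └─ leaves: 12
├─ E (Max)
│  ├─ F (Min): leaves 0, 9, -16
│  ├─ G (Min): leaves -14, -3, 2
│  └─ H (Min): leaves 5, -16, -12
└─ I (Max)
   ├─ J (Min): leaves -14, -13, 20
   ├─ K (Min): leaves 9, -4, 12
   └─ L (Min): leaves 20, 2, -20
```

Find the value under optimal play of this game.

C (Min): min(10, -12, 13) = -12
D (Min): min(-12, 7, -3) = -12
B (Max): max(-12, -12, 12) = 12
F (Min): min(0, 9, -16) = -16
G (Min): min(-14, -3, 2) = -14
H (Min): min(5, -16, -12) = -16
E (Max): max(-16, -14, -16) = -14
J (Min): min(-14, -13, 20) = -14
K (Min): min(9, -4, 12) = -4
L (Min): min(20, 2, -20) = -20
I (Max): max(-14, -4, -20) = -4
Root (Min): min(12, -14, -4) = -14

-14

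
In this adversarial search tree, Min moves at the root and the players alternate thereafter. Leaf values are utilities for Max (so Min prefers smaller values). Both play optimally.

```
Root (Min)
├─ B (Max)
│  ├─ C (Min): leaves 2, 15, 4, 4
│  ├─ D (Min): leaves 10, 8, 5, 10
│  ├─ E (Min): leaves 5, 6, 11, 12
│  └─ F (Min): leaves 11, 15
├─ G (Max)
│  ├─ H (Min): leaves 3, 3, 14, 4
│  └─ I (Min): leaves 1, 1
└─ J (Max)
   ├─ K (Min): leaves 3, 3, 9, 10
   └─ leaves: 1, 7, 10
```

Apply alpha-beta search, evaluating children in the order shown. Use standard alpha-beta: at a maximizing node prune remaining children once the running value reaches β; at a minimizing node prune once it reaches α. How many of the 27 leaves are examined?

C [α=-∞,β=+∞]: v=2
D [α=2,β=+∞]: v=5
E [α=5,β=+∞]: v=5 after child 1 ≤ α → α-cutoff, skip 3
F [α=5,β=+∞]: v=11
B [α=-∞,β=+∞]: v=11
H [α=-∞,β=11]: v=3
I [α=3,β=11]: v=1 after child 1 ≤ α → α-cutoff, skip 1
G [α=-∞,β=11]: v=3
K [α=-∞,β=3]: v=3
J [α=-∞,β=3]: v=3 after child 1 ≥ β → β-cutoff, skip 3
Root [α=-∞,β=+∞]: v=3
Leaves evaluated: 20 of 27.

20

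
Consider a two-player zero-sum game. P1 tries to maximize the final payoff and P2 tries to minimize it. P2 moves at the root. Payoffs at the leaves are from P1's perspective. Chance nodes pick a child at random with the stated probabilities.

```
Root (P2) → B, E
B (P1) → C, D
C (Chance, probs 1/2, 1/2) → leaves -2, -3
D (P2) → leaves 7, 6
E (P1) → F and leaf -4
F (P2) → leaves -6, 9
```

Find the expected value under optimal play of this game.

-4

C (Chance): 1/2·-2 + 1/2·-3 = -2.5
D (P2): min(7, 6) = 6
B (P1): max(-2.5, 6) = 6
F (P2): min(-6, 9) = -6
E (P1): max(-6, -4) = -4
Root (P2): min(6, -4) = -4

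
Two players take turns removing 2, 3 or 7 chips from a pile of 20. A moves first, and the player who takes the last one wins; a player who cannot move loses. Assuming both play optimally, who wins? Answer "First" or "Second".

Second

Compute winning (W) and losing (L) positions by backward induction:
i:   0  1  2  3  4  5  6  7  8  9 10 11 12 13 14 15 16 17 18 19 20
     L  L  W  W  W  L  L  W  W  W  L  L  W  W  W  L  L  W  W  W  L
Position 20 is L, so the second player wins.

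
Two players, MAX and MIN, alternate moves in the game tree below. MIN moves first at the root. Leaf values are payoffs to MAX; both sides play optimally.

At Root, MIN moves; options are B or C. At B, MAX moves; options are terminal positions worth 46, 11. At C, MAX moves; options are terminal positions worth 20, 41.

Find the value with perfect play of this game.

B (MAX): max(46, 11) = 46
C (MAX): max(20, 41) = 41
Root (MIN): min(46, 41) = 41

41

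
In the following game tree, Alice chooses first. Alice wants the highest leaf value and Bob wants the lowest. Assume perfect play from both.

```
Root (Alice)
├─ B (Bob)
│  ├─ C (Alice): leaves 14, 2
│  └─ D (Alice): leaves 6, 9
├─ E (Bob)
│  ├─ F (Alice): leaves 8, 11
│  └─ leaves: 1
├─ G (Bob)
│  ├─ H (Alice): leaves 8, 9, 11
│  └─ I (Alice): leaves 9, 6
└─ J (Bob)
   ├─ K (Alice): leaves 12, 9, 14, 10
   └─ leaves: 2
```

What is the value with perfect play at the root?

9

C (Alice): max(14, 2) = 14
D (Alice): max(6, 9) = 9
B (Bob): min(14, 9) = 9
F (Alice): max(8, 11) = 11
E (Bob): min(11, 1) = 1
H (Alice): max(8, 9, 11) = 11
I (Alice): max(9, 6) = 9
G (Bob): min(11, 9) = 9
K (Alice): max(12, 9, 14, 10) = 14
J (Bob): min(14, 2) = 2
Root (Alice): max(9, 1, 9, 2) = 9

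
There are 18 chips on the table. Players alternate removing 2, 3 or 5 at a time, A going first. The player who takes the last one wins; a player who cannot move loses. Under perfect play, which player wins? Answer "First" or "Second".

First

i:   0  1  2  3  4  5  6  7  8  9 10 11 12 13 14 15 16 17 18
     L  L  W  W  W  W  W  L  L  W  W  W  W  W  L  L  W  W  W
Position 18 is W, so the first player wins.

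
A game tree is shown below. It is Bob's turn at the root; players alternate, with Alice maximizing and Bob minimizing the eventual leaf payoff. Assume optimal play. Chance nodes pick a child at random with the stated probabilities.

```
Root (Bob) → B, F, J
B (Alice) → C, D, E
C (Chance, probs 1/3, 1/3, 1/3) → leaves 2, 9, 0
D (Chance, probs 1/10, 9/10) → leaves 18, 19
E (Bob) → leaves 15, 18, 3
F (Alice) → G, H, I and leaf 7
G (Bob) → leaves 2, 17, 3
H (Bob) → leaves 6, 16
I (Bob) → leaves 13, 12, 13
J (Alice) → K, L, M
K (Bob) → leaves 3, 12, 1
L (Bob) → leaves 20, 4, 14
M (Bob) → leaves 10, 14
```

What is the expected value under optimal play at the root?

10

C (Chance): 1/3·2 + 1/3·9 + 1/3·0 = 3.67
D (Chance): 1/10·18 + 9/10·19 = 18.9
E (Bob): min(15, 18, 3) = 3
B (Alice): max(3.67, 18.9, 3) = 18.9
G (Bob): min(2, 17, 3) = 2
H (Bob): min(6, 16) = 6
I (Bob): min(13, 12, 13) = 12
F (Alice): max(2, 6, 12, 7) = 12
K (Bob): min(3, 12, 1) = 1
L (Bob): min(20, 4, 14) = 4
M (Bob): min(10, 14) = 10
J (Alice): max(1, 4, 10) = 10
Root (Bob): min(18.9, 12, 10) = 10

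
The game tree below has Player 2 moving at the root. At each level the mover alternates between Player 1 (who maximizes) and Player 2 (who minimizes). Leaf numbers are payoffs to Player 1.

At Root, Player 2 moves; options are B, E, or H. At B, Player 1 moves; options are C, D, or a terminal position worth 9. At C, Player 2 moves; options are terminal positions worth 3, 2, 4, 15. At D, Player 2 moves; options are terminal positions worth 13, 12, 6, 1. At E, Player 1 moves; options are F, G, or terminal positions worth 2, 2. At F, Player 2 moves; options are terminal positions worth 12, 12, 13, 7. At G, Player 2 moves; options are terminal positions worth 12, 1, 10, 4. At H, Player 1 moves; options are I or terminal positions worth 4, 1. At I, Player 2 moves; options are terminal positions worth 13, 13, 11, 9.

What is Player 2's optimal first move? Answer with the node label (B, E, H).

C (Player 2): min(3, 2, 4, 15) = 2
D (Player 2): min(13, 12, 6, 1) = 1
B (Player 1): max(2, 1, 9) = 9
F (Player 2): min(12, 12, 13, 7) = 7
G (Player 2): min(12, 1, 10, 4) = 1
E (Player 1): max(7, 1, 2, 2) = 7
I (Player 2): min(13, 13, 11, 9) = 9
H (Player 1): max(9, 4, 1) = 9
Root (Player 2): min(9, 7, 9) = 7
Player 2 picks the child with the lowest value: E (value 7).

E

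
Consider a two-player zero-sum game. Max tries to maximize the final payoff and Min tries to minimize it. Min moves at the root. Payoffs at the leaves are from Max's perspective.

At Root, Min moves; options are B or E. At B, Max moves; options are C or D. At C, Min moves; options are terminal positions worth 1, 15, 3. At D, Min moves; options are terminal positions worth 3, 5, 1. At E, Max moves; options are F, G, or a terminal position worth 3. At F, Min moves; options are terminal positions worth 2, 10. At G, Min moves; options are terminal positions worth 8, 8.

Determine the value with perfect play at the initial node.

C (Min): min(1, 15, 3) = 1
D (Min): min(3, 5, 1) = 1
B (Max): max(1, 1) = 1
F (Min): min(2, 10) = 2
G (Min): min(8, 8) = 8
E (Max): max(2, 8, 3) = 8
Root (Min): min(1, 8) = 1

1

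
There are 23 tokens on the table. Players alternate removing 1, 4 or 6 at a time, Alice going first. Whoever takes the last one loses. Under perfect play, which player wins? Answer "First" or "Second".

Second

Compute winning (W) and losing (L) positions by backward induction:
i:   0  1  2  3  4  5  6  7  8  9 10 11 12 13 14 15 16 17 18 19 20 21 22 23
     W  L  W  L  W  W  L  W  L  W  W  L  W  L  W  W  L  W  L  W  W  L  W  L
Position 23 is L, so the second player wins.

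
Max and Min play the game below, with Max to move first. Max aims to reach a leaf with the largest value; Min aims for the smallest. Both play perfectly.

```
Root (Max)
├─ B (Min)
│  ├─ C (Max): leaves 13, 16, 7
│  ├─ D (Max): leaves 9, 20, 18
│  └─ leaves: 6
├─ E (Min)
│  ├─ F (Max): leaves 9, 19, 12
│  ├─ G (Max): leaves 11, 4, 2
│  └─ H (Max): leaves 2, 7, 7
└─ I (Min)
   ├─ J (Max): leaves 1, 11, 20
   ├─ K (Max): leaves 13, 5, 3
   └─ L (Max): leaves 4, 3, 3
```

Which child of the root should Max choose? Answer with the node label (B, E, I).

C (Max): max(13, 16, 7) = 16
D (Max): max(9, 20, 18) = 20
B (Min): min(16, 20, 6) = 6
F (Max): max(9, 19, 12) = 19
G (Max): max(11, 4, 2) = 11
H (Max): max(2, 7, 7) = 7
E (Min): min(19, 11, 7) = 7
J (Max): max(1, 11, 20) = 20
K (Max): max(13, 5, 3) = 13
L (Max): max(4, 3, 3) = 4
I (Min): min(20, 13, 4) = 4
Root (Max): max(6, 7, 4) = 7
Max picks the child with the highest value: E (value 7).

E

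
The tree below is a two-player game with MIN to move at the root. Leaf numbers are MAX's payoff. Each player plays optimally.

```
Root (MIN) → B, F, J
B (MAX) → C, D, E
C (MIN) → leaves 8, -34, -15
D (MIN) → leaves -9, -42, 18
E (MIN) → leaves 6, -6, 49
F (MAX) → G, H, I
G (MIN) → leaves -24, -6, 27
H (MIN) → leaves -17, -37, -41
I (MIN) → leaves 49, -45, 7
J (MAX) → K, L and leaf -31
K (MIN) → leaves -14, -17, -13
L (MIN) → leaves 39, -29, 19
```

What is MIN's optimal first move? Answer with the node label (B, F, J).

F

C (MIN): min(8, -34, -15) = -34
D (MIN): min(-9, -42, 18) = -42
E (MIN): min(6, -6, 49) = -6
B (MAX): max(-34, -42, -6) = -6
G (MIN): min(-24, -6, 27) = -24
H (MIN): min(-17, -37, -41) = -41
I (MIN): min(49, -45, 7) = -45
F (MAX): max(-24, -41, -45) = -24
K (MIN): min(-14, -17, -13) = -17
L (MIN): min(39, -29, 19) = -29
J (MAX): max(-17, -29, -31) = -17
Root (MIN): min(-6, -24, -17) = -24
MIN picks the child with the lowest value: F (value -24).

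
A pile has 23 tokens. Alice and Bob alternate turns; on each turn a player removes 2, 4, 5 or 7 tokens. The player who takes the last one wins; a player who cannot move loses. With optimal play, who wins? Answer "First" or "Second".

W/L table (W = player to move can force a win):
i:   0  1  2  3  4  5  6  7  8  9 10 11 12 13 14 15 16 17 18 19 20 21 22 23
     L  L  W  W  W  W  W  W  W  L  L  W  W  W  W  W  W  W  L  L  W  W  W  W
Position 23 is W, so the first player wins.

First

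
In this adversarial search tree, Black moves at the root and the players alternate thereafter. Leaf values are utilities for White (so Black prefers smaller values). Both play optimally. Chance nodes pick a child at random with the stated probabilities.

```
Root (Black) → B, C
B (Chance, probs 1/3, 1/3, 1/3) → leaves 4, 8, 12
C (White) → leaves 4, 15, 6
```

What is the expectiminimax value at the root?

B (Chance): 1/3·4 + 1/3·8 + 1/3·12 = 8
C (White): max(4, 15, 6) = 15
Root (Black): min(8, 15) = 8

8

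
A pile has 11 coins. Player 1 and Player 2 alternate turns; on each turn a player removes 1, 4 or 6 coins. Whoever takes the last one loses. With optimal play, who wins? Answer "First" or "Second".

Second

W/L table (W = player to move can force a win):
i:   0  1  2  3  4  5  6  7  8  9 10 11
     W  L  W  L  W  W  L  W  L  W  W  L
Position 11 is L, so the second player wins.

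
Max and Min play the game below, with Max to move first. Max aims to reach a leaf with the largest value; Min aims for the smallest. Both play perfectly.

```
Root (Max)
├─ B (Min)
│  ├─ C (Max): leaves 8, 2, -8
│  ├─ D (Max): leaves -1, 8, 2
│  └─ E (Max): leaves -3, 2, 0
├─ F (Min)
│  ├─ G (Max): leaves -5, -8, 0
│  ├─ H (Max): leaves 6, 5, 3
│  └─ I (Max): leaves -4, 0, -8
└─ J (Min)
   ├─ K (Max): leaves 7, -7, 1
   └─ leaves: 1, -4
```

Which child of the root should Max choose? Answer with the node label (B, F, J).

C (Max): max(8, 2, -8) = 8
D (Max): max(-1, 8, 2) = 8
E (Max): max(-3, 2, 0) = 2
B (Min): min(8, 8, 2) = 2
G (Max): max(-5, -8, 0) = 0
H (Max): max(6, 5, 3) = 6
I (Max): max(-4, 0, -8) = 0
F (Min): min(0, 6, 0) = 0
K (Max): max(7, -7, 1) = 7
J (Min): min(7, 1, -4) = -4
Root (Max): max(2, 0, -4) = 2
Max picks the child with the highest value: B (value 2).

B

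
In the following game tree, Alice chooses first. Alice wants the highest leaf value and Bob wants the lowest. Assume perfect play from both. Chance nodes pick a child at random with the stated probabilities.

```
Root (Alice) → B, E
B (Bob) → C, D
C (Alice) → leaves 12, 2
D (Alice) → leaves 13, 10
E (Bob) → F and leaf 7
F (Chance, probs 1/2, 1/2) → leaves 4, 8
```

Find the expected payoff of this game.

12

C (Alice): max(12, 2) = 12
D (Alice): max(13, 10) = 13
B (Bob): min(12, 13) = 12
F (Chance): 1/2·4 + 1/2·8 = 6
E (Bob): min(6, 7) = 6
Root (Alice): max(12, 6) = 12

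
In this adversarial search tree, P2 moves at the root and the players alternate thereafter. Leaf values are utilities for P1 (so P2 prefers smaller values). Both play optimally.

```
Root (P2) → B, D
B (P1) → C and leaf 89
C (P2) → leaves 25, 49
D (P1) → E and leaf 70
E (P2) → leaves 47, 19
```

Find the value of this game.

C (P2): min(25, 49) = 25
B (P1): max(25, 89) = 89
E (P2): min(47, 19) = 19
D (P1): max(19, 70) = 70
Root (P2): min(89, 70) = 70

70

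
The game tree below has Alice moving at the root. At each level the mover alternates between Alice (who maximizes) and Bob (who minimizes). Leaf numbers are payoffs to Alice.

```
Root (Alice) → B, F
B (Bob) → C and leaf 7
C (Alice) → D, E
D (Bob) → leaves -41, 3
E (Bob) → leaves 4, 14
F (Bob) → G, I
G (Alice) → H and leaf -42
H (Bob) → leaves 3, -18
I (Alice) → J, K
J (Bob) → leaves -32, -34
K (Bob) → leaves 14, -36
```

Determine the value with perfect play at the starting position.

D (Bob): min(-41, 3) = -41
E (Bob): min(4, 14) = 4
C (Alice): max(-41, 4) = 4
B (Bob): min(4, 7) = 4
H (Bob): min(3, -18) = -18
G (Alice): max(-18, -42) = -18
J (Bob): min(-32, -34) = -34
K (Bob): min(14, -36) = -36
I (Alice): max(-34, -36) = -34
F (Bob): min(-18, -34) = -34
Root (Alice): max(4, -34) = 4

4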